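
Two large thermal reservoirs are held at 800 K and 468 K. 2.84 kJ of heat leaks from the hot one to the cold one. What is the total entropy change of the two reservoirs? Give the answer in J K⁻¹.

ΔS_hot = −Q/T_H = −2840/800 = -3.55 J/K and ΔS_cold = +Q/T_C = 2840/468 = 6.068 J/K.
ΔS_total = -3.55 + 6.068 = 2.52 J/K, positive as the second law requires.

ΔS_total = 2.52 J/K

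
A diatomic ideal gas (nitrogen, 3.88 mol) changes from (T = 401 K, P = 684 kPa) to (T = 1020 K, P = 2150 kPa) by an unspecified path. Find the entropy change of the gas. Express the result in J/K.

ΔS = 68.5 J/K

ΔS = nC_p ln(T₂/T₁) − nR ln(P₂/P₁), with C_p = 7R/2 = 29.1 J mol⁻¹ K⁻¹ for a diatomic ideal gas.
ΔS = 3.88 × [29.1 × ln(1020/401) − 8.314 × ln(2150/684)] = 68.5 J/K.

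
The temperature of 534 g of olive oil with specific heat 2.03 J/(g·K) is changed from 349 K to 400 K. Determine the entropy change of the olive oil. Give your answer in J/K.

ΔS = ∫dQ_rev/T = m c ln(T₂/T₁) = 534 × 2.03 × ln(400/349) = 148 J/K.

ΔS = 148 J/K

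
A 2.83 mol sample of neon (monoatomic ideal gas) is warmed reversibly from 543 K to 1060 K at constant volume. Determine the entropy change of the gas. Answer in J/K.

At constant volume, ΔS = nC_V ln(T₂/T₁) with C_V = 3R/2 = 12.47 J mol⁻¹ K⁻¹.
ΔS = 2.83 × 12.47 × ln(1060/543) = 23.6 J/K.

ΔS = 23.6 J/K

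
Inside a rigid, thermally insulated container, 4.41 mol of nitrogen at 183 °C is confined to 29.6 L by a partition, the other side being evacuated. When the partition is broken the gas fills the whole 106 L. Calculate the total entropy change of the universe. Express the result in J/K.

For an ideal gas in free expansion Q = 0 and W = 0, so T is unchanged.
Entropy is a state function; using a reversible isothermal path, ΔS_gas = nR ln(V₂/V₁) = 4.41 × 8.314 × ln(106/29.6) = 46.8 J/K.
The insulated surroundings exchange no heat, so ΔS_surr = 0 and ΔS_universe = ΔS_gas.

ΔS_universe = 46.8 J/K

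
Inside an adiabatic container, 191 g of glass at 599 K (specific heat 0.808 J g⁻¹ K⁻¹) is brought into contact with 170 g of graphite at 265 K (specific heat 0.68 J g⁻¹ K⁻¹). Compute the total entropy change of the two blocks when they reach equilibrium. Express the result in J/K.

ΔS_total = 20.6 J/K

Energy balance: T_f = (m₁c₁T₁ + m₂c₂T₂)/(m₁c₁ + m₂c₂) = 455.96 K.
ΔS₁ = m₁c₁ ln(T_f/T₁) = 154.328 × ln(455.96/599) = -42.11 J/K.
ΔS₂ = m₂c₂ ln(T_f/T₂) = 115.6 × ln(455.96/265) = 62.73 J/K.
ΔS_total = -42.11 + 62.73 = 20.6 J/K.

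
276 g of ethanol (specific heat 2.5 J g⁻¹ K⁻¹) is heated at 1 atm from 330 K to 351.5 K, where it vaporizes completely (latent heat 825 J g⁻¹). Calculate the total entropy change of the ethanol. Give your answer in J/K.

ΔS = 691 J/K

Warming step: ΔS₁ = m c ln(T_tr/T_i) = 276 × 2.5 × ln(351.5/330) = 43.55 J/K.
Phase change: ΔS₂ = +mL/T_tr = 276 × 825 / 351.5 = 647.8 J/K.
ΔS_total = (43.55) + (647.8) = 691 J/K.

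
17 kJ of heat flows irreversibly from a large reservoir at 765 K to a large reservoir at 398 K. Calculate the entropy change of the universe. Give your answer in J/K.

ΔS_total = 20.5 J/K

ΔS_hot = −Q/T_H = −17000/765 = -22.22 J/K and ΔS_cold = +Q/T_C = 17000/398 = 42.71 J/K.
ΔS_total = -22.22 + 42.71 = 20.5 J/K, positive as the second law requires.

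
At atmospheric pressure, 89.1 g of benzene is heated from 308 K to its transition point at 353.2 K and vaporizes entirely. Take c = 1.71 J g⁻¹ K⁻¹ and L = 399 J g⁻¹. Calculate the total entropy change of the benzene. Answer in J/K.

Warming step: ΔS₁ = m c ln(T_tr/T_i) = 89.1 × 1.71 × ln(353.2/308) = 20.86 J/K.
Phase change: ΔS₂ = +mL/T_tr = 89.1 × 399 / 353.2 = 100.7 J/K.
ΔS_total = (20.86) + (100.7) = 122 J/K.

ΔS = 122 J/K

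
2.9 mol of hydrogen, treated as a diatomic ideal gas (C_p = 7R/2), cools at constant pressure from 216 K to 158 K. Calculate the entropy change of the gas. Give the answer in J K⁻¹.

At constant pressure, ΔS = nC_p ln(T₂/T₁) with C_p = 7R/2 = 29.1 J mol⁻¹ K⁻¹.
ΔS = 2.9 × 29.1 × ln(158/216) = -26.4 J/K.

ΔS = -26.4 J/K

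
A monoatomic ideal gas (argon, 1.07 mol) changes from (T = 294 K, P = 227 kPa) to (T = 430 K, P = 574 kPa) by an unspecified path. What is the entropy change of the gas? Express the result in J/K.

ΔS = nC_p ln(T₂/T₁) − nR ln(P₂/P₁), with C_p = 5R/2 = 20.79 J mol⁻¹ K⁻¹ for a monoatomic ideal gas.
ΔS = 1.07 × [20.79 × ln(430/294) − 8.314 × ln(574/227)] = 0.203 J/K.

ΔS = 0.203 J/K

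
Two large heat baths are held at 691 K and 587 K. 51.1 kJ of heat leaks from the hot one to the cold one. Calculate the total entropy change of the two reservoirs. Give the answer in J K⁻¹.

ΔS_total = 13.1 J/K

ΔS_hot = −Q/T_H = −51100/691 = -73.95 J/K and ΔS_cold = +Q/T_C = 51100/587 = 87.05 J/K.
ΔS_total = -73.95 + 87.05 = 13.1 J/K, positive as the second law requires.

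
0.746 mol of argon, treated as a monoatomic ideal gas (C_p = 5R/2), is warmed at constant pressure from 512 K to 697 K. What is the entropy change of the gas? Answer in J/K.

At constant pressure, ΔS = nC_p ln(T₂/T₁) with C_p = 5R/2 = 20.79 J mol⁻¹ K⁻¹.
ΔS = 0.746 × 20.79 × ln(697/512) = 4.78 J/K.

ΔS = 4.78 J/K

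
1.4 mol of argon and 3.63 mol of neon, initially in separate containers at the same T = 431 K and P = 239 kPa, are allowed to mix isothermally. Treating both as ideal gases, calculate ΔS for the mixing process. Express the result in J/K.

Mole fractions: x_A = 1.4/5.03 = 0.278, x_B = 0.722.
ΔS_mix = −R(n_A ln x_A + n_B ln x_B) = −8.314 × (1.4 ln 0.278 + 3.63 ln 0.722) = 24.7 J/K.

ΔS_mix = 24.7 J/K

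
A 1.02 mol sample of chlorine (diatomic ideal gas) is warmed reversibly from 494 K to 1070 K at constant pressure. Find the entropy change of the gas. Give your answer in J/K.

ΔS = 22.9 J/K

At constant pressure, ΔS = nC_p ln(T₂/T₁) with C_p = 7R/2 = 29.1 J mol⁻¹ K⁻¹.
ΔS = 1.02 × 29.1 × ln(1070/494) = 22.9 J/K.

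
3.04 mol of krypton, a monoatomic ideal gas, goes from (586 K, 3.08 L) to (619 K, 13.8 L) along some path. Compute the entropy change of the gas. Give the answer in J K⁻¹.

Entropy is a state function: ΔS = nC_V ln(T₂/T₁) + nR ln(V₂/V₁), with C_V = 3R/2 = 12.47 J mol⁻¹ K⁻¹ for a monoatomic ideal gas.
ΔS = 3.04 × [12.47 × ln(619/586) + 8.314 × ln(13.8/3.08)] = 40 J/K.

ΔS = 40 J/K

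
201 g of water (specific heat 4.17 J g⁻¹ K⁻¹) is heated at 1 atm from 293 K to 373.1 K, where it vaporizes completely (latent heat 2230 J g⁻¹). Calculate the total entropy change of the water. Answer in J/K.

Warming step: ΔS₁ = m c ln(T_tr/T_i) = 201 × 4.17 × ln(373.1/293) = 202.6 J/K.
Phase change: ΔS₂ = +mL/T_tr = 201 × 2230 / 373.1 = 1201 J/K.
ΔS_total = (202.6) + (1201) = 1400 J/K.

ΔS = 1400 J/K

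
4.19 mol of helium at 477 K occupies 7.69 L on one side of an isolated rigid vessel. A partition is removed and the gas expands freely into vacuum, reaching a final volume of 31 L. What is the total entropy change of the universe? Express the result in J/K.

ΔS_universe = 48.6 J/K

For an ideal gas in free expansion Q = 0 and W = 0, so T is unchanged.
Entropy is a state function; using a reversible isothermal path, ΔS_gas = nR ln(V₂/V₁) = 4.19 × 8.314 × ln(31/7.69) = 48.6 J/K.
The insulated surroundings exchange no heat, so ΔS_surr = 0 and ΔS_universe = ΔS_gas.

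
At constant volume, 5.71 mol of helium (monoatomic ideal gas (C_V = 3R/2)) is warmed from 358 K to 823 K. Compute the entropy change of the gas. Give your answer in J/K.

At constant volume, ΔS = nC_V ln(T₂/T₁) with C_V = 3R/2 = 12.47 J mol⁻¹ K⁻¹.
ΔS = 5.71 × 12.47 × ln(823/358) = 59.3 J/K.

ΔS = 59.3 J/K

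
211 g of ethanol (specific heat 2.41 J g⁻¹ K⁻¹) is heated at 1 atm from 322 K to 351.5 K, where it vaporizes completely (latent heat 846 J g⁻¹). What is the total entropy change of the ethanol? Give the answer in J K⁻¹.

Warming step: ΔS₁ = m c ln(T_tr/T_i) = 211 × 2.41 × ln(351.5/322) = 44.58 J/K.
Phase change: ΔS₂ = +mL/T_tr = 211 × 846 / 351.5 = 507.8 J/K.
ΔS_total = (44.58) + (507.8) = 552 J/K.

ΔS = 552 J/K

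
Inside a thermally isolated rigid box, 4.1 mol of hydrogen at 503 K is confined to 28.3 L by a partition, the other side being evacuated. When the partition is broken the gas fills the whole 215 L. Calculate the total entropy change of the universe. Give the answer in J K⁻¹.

For an ideal gas in free expansion Q = 0 and W = 0, so T is unchanged.
Entropy is a state function; using a reversible isothermal path, ΔS_gas = nR ln(V₂/V₁) = 4.1 × 8.314 × ln(215/28.3) = 69.1 J/K.
The insulated surroundings exchange no heat, so ΔS_surr = 0 and ΔS_universe = ΔS_gas.

ΔS_universe = 69.1 J/K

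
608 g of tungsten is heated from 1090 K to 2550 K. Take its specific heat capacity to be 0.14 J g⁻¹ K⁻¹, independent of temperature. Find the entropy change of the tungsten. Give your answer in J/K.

ΔS = 72.3 J/K

ΔS = ∫dQ_rev/T = m c ln(T₂/T₁) = 608 × 0.14 × ln(2550/1090) = 72.3 J/K.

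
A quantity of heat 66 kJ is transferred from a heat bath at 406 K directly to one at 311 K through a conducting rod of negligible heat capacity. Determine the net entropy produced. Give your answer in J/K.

ΔS_total = 49.7 J/K

ΔS_hot = −Q/T_H = −66000/406 = -162.56 J/K and ΔS_cold = +Q/T_C = 66000/311 = 212.22 J/K.
ΔS_total = -162.56 + 212.22 = 49.7 J/K, positive as the second law requires.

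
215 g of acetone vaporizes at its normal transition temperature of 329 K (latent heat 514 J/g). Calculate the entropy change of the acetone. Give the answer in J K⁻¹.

Heat absorbed by the substance: Q = mL = 215 × 514 = 110510 J.
At constant T, ΔS = Q_rev/T = 110510 / 329 = 336 J/K.

ΔS = 336 J/K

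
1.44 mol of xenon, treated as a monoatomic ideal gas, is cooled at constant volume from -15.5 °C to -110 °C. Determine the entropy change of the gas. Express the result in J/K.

ΔS = -8.21 J/K

In kelvin: T₁ = 257.65 K, T₂ = 163.15 K. At constant volume, ΔS = nC_V ln(T₂/T₁) with C_V = 3R/2 = 12.47 J mol⁻¹ K⁻¹.
ΔS = 1.44 × 12.47 × ln(163.15/257.65) = -8.21 J/K.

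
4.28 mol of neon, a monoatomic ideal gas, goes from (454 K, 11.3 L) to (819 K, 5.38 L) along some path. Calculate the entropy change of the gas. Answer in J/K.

Entropy is a state function: ΔS = nC_V ln(T₂/T₁) + nR ln(V₂/V₁), with C_V = 3R/2 = 12.47 J mol⁻¹ K⁻¹ for a monoatomic ideal gas.
ΔS = 4.28 × [12.47 × ln(819/454) + 8.314 × ln(5.38/11.3)] = 5.08 J/K.

ΔS = 5.08 J/K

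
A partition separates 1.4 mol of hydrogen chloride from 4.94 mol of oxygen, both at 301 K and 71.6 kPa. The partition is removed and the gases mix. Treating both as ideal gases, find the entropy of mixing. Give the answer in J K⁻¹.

ΔS_mix = 27.8 J/K

Mole fractions: x_A = 1.4/6.34 = 0.221, x_B = 0.779.
ΔS_mix = −R(n_A ln x_A + n_B ln x_B) = −8.314 × (1.4 ln 0.221 + 4.94 ln 0.779) = 27.8 J/K.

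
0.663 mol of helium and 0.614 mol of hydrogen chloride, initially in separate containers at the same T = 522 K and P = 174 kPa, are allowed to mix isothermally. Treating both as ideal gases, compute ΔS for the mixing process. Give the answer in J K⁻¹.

ΔS_mix = 7.35 J/K

Mole fractions: x_A = 0.663/1.28 = 0.519, x_B = 0.481.
ΔS_mix = −R(n_A ln x_A + n_B ln x_B) = −8.314 × (0.663 ln 0.519 + 0.614 ln 0.481) = 7.35 J/K.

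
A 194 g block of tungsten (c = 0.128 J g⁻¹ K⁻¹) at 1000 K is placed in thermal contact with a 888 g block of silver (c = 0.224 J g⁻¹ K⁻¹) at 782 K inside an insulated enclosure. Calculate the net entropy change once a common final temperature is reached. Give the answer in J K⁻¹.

ΔS_total = 0.711 J/K

Energy balance: T_f = (m₁c₁T₁ + m₂c₂T₂)/(m₁c₁ + m₂c₂) = 806.19 K.
ΔS₁ = m₁c₁ ln(T_f/T₁) = 24.832 × ln(806.19/1000) = -5.35 J/K.
ΔS₂ = m₂c₂ ln(T_f/T₂) = 198.912 × ln(806.19/782) = 6.061 J/K.
ΔS_total = -5.35 + 6.061 = 0.711 J/K.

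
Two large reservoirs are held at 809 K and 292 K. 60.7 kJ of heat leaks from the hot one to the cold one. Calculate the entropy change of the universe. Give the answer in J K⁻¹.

ΔS_total = 133 J/K

ΔS_hot = −Q/T_H = −60700/809 = -75.03 J/K and ΔS_cold = +Q/T_C = 60700/292 = 207.9 J/K.
ΔS_total = -75.03 + 207.9 = 133 J/K, positive as the second law requires.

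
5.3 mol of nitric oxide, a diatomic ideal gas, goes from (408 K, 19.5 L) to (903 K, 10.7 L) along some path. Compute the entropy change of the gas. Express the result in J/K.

Entropy is a state function: ΔS = nC_V ln(T₂/T₁) + nR ln(V₂/V₁), with C_V = 5R/2 = 20.79 J mol⁻¹ K⁻¹ for a diatomic ideal gas.
ΔS = 5.3 × [20.79 × ln(903/408) + 8.314 × ln(10.7/19.5)] = 61.1 J/K.

ΔS = 61.1 J/K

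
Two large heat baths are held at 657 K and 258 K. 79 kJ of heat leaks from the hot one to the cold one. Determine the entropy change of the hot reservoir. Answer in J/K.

The hot reservoir loses heat Q, so ΔS_hot = −Q/T_H = −79000/657 = -120 J/K.

ΔS_hot = -120 J/K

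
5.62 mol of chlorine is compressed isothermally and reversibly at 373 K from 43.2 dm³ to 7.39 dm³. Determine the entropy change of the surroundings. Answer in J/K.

ΔS_surr = 82.5 J/K

For an isothermal ideal gas ΔS_gas = nR ln(V₂/V₁) = 5.62 × 8.314 × ln(7.39/43.2) = -82.5 J/K.
The process is reversible, so ΔS_surr = −ΔS_gas = 82.5 J/K and ΔS_universe = 0.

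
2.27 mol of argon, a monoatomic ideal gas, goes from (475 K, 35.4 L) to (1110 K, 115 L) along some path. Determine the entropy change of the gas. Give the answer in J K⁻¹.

Entropy is a state function: ΔS = nC_V ln(T₂/T₁) + nR ln(V₂/V₁), with C_V = 3R/2 = 12.47 J mol⁻¹ K⁻¹ for a monoatomic ideal gas.
ΔS = 2.27 × [12.47 × ln(1110/475) + 8.314 × ln(115/35.4)] = 46.3 J/K.

ΔS = 46.3 J/K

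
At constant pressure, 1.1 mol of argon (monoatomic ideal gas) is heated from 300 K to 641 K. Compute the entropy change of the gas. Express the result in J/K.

ΔS = 17.4 J/K

At constant pressure, ΔS = nC_p ln(T₂/T₁) with C_p = 5R/2 = 20.79 J mol⁻¹ K⁻¹.
ΔS = 1.1 × 20.79 × ln(641/300) = 17.4 J/K.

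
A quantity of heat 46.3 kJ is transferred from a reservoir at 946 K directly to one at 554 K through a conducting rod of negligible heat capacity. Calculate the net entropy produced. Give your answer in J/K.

ΔS_hot = −Q/T_H = −46300/946 = -48.94 J/K and ΔS_cold = +Q/T_C = 46300/554 = 83.57 J/K.
ΔS_total = -48.94 + 83.57 = 34.6 J/K, positive as the second law requires.

ΔS_total = 34.6 J/K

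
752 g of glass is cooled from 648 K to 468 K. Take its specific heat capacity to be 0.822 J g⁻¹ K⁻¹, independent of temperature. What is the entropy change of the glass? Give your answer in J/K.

ΔS = -201 J/K

ΔS = ∫dQ_rev/T = m c ln(T₂/T₁) = 752 × 0.822 × ln(468/648) = -201 J/K.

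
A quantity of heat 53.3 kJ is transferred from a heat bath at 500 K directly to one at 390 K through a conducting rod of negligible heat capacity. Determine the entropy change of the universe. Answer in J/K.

ΔS_total = 30.1 J/K

ΔS_hot = −Q/T_H = −53300/500 = -106.6 J/K and ΔS_cold = +Q/T_C = 53300/390 = 136.7 J/K.
ΔS_total = -106.6 + 136.7 = 30.1 J/K, positive as the second law requires.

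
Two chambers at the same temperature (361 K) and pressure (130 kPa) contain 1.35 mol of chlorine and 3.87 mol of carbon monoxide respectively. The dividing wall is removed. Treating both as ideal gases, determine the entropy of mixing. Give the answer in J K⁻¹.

Mole fractions: x_A = 1.35/5.22 = 0.259, x_B = 0.741.
ΔS_mix = −R(n_A ln x_A + n_B ln x_B) = −8.314 × (1.35 ln 0.259 + 3.87 ln 0.741) = 24.8 J/K.

ΔS_mix = 24.8 J/K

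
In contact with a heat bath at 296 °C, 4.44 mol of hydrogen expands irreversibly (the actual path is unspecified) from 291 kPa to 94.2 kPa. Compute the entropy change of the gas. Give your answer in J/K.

Entropy is a state function, so ΔS_gas depends only on the end states.
For an isothermal ideal gas ΔS_gas = nR ln(P₁/P₂) = 4.44 × 8.314 × ln(291/94.2) = 41.6 J/K.

ΔS_gas = 41.6 J/K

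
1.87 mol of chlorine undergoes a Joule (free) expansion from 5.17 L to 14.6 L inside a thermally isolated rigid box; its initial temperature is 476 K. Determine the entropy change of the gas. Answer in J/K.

ΔS_gas = 16.1 J/K

No heat is exchanged and no work is done, so the ideal-gas temperature stays constant.
Entropy is a state function; using a reversible isothermal path, ΔS_gas = nR ln(V₂/V₁) = 1.87 × 8.314 × ln(14.6/5.17) = 16.1 J/K.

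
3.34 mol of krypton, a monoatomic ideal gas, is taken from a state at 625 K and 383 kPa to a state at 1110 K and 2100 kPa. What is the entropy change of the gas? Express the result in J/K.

ΔS = -7.38 J/K

ΔS = nC_p ln(T₂/T₁) − nR ln(P₂/P₁), with C_p = 5R/2 = 20.79 J mol⁻¹ K⁻¹ for a monoatomic ideal gas.
ΔS = 3.34 × [20.79 × ln(1110/625) − 8.314 × ln(2100/383)] = -7.38 J/K.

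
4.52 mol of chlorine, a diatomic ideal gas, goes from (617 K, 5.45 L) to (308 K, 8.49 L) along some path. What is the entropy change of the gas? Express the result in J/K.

ΔS = -48.6 J/K

Entropy is a state function: ΔS = nC_V ln(T₂/T₁) + nR ln(V₂/V₁), with C_V = 5R/2 = 20.79 J mol⁻¹ K⁻¹ for a diatomic ideal gas.
ΔS = 4.52 × [20.79 × ln(308/617) + 8.314 × ln(8.49/5.45)] = -48.6 J/K.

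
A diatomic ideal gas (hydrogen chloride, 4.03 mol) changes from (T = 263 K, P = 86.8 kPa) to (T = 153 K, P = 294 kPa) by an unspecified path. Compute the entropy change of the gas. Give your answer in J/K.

ΔS = nC_p ln(T₂/T₁) − nR ln(P₂/P₁), with C_p = 7R/2 = 29.1 J mol⁻¹ K⁻¹ for a diatomic ideal gas.
ΔS = 4.03 × [29.1 × ln(153/263) − 8.314 × ln(294/86.8)] = -104 J/K.

ΔS = -104 J/K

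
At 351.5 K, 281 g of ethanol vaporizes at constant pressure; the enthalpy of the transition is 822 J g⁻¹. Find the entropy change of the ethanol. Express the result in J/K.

Heat absorbed by the substance: Q = mL = 281 × 822 = 230982 J.
At constant T, ΔS = Q_rev/T = 230982 / 351.5 = 657 J/K.

ΔS = 657 J/K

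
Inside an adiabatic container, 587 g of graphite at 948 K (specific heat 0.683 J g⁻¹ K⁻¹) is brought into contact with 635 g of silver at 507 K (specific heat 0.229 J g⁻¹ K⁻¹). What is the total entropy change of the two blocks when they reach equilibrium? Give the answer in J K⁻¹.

ΔS_total = 18.8 J/K

Energy balance: T_f = (m₁c₁T₁ + m₂c₂T₂)/(m₁c₁ + m₂c₂) = 830.62 K.
ΔS₁ = m₁c₁ ln(T_f/T₁) = 400.921 × ln(830.62/948) = -52.99 J/K.
ΔS₂ = m₂c₂ ln(T_f/T₂) = 145.415 × ln(830.62/507) = 71.79 J/K.
ΔS_total = -52.99 + 71.79 = 18.8 J/K.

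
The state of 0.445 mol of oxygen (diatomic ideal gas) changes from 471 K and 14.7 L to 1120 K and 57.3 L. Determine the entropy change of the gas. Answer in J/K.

Entropy is a state function: ΔS = nC_V ln(T₂/T₁) + nR ln(V₂/V₁), with C_V = 5R/2 = 20.79 J mol⁻¹ K⁻¹ for a diatomic ideal gas.
ΔS = 0.445 × [20.79 × ln(1120/471) + 8.314 × ln(57.3/14.7)] = 13 J/K.

ΔS = 13 J/K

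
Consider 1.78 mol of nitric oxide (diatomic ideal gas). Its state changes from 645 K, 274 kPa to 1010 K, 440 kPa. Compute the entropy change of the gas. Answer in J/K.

ΔS = nC_p ln(T₂/T₁) − nR ln(P₂/P₁), with C_p = 7R/2 = 29.1 J mol⁻¹ K⁻¹ for a diatomic ideal gas.
ΔS = 1.78 × [29.1 × ln(1010/645) − 8.314 × ln(440/274)] = 16.2 J/K.

ΔS = 16.2 J/K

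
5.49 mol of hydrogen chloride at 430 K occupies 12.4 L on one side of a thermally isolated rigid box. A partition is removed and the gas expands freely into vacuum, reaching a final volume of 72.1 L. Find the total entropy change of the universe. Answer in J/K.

For an ideal gas in free expansion Q = 0 and W = 0, so T is unchanged.
Entropy is a state function; using a reversible isothermal path, ΔS_gas = nR ln(V₂/V₁) = 5.49 × 8.314 × ln(72.1/12.4) = 80.3 J/K.
The insulated surroundings exchange no heat, so ΔS_surr = 0 and ΔS_universe = ΔS_gas.

ΔS_universe = 80.3 J/K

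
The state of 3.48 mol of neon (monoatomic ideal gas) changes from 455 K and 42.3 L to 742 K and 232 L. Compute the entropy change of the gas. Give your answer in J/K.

Entropy is a state function: ΔS = nC_V ln(T₂/T₁) + nR ln(V₂/V₁), with C_V = 3R/2 = 12.47 J mol⁻¹ K⁻¹ for a monoatomic ideal gas.
ΔS = 3.48 × [12.47 × ln(742/455) + 8.314 × ln(232/42.3)] = 70.5 J/K.

ΔS = 70.5 J/K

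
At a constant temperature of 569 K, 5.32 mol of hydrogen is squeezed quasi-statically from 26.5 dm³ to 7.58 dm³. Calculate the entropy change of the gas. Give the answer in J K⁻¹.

ΔS_gas = -55.4 J/K

For an isothermal ideal gas ΔS_gas = nR ln(V₂/V₁) = 5.32 × 8.314 × ln(7.58/26.5) = -55.4 J/K.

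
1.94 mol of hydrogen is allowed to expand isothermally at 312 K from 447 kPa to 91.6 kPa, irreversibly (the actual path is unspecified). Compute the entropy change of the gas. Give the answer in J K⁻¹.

Entropy is a state function, so ΔS_gas depends only on the end states.
For an isothermal ideal gas ΔS_gas = nR ln(P₁/P₂) = 1.94 × 8.314 × ln(447/91.6) = 25.6 J/K.

ΔS_gas = 25.6 J/K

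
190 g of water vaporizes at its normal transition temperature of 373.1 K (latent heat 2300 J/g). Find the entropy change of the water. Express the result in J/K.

ΔS = 1170 J/K

Heat absorbed by the substance: Q = mL = 190 × 2300 = 437000 J.
At constant T, ΔS = Q_rev/T = 437000 / 373.1 = 1170 J/K.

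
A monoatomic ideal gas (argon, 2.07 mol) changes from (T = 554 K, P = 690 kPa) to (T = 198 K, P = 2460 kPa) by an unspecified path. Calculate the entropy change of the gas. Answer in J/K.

ΔS = -66.1 J/K

ΔS = nC_p ln(T₂/T₁) − nR ln(P₂/P₁), with C_p = 5R/2 = 20.79 J mol⁻¹ K⁻¹ for a monoatomic ideal gas.
ΔS = 2.07 × [20.79 × ln(198/554) − 8.314 × ln(2460/690)] = -66.1 J/K.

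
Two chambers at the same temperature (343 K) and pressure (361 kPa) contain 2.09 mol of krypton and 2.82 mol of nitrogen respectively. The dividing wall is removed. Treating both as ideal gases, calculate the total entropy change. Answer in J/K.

ΔS_mix = 27.8 J/K

Mole fractions: x_A = 2.09/4.91 = 0.426, x_B = 0.574.
ΔS_mix = −R(n_A ln x_A + n_B ln x_B) = −8.314 × (2.09 ln 0.426 + 2.82 ln 0.574) = 27.8 J/K.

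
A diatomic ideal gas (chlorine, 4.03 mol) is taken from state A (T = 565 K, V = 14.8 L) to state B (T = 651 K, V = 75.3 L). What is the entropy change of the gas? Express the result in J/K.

ΔS = 66.4 J/K

Entropy is a state function: ΔS = nC_V ln(T₂/T₁) + nR ln(V₂/V₁), with C_V = 5R/2 = 20.79 J mol⁻¹ K⁻¹ for a diatomic ideal gas.
ΔS = 4.03 × [20.79 × ln(651/565) + 8.314 × ln(75.3/14.8)] = 66.4 J/K.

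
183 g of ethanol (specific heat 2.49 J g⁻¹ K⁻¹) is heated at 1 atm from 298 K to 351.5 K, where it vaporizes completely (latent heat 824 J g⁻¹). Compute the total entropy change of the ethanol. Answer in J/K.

Warming step: ΔS₁ = m c ln(T_tr/T_i) = 183 × 2.49 × ln(351.5/298) = 75.24 J/K.
Phase change: ΔS₂ = +mL/T_tr = 183 × 824 / 351.5 = 429 J/K.
ΔS_total = (75.24) + (429) = 504 J/K.

ΔS = 504 J/K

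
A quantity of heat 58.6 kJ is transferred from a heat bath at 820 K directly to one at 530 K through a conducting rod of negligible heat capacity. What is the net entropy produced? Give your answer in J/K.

ΔS_hot = −Q/T_H = −58600/820 = -71.46 J/K and ΔS_cold = +Q/T_C = 58600/530 = 110.6 J/K.
ΔS_total = -71.46 + 110.6 = 39.1 J/K, positive as the second law requires.

ΔS_total = 39.1 J/K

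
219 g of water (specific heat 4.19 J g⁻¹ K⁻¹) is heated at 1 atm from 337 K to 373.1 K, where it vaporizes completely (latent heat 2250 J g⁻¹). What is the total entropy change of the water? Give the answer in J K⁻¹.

Warming step: ΔS₁ = m c ln(T_tr/T_i) = 219 × 4.19 × ln(373.1/337) = 93.38 J/K.
Phase change: ΔS₂ = +mL/T_tr = 219 × 2250 / 373.1 = 1321 J/K.
ΔS_total = (93.38) + (1321) = 1410 J/K.

ΔS = 1410 J/K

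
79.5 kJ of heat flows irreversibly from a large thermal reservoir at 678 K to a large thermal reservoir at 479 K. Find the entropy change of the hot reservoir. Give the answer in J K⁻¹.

ΔS_hot = -117 J/K

The hot reservoir loses heat Q, so ΔS_hot = −Q/T_H = −79500/678 = -117 J/K.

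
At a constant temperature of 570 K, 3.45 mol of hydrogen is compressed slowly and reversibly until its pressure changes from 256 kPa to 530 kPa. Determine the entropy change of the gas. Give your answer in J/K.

For an isothermal ideal gas ΔS_gas = nR ln(P₁/P₂) = 3.45 × 8.314 × ln(256/530) = -20.9 J/K.

ΔS_gas = -20.9 J/K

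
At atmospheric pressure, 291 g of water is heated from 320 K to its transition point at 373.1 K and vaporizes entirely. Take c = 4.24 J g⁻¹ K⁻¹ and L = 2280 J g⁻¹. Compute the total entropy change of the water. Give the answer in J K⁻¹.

ΔS = 1970 J/K

Warming step: ΔS₁ = m c ln(T_tr/T_i) = 291 × 4.24 × ln(373.1/320) = 189.4 J/K.
Phase change: ΔS₂ = +mL/T_tr = 291 × 2280 / 373.1 = 1778 J/K.
ΔS_total = (189.4) + (1778) = 1970 J/K.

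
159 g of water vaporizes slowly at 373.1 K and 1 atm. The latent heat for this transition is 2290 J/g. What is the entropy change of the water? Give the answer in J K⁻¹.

ΔS = 976 J/K

Heat absorbed by the substance: Q = mL = 159 × 2290 = 364110 J.
At constant T, ΔS = Q_rev/T = 364110 / 373.1 = 976 J/K.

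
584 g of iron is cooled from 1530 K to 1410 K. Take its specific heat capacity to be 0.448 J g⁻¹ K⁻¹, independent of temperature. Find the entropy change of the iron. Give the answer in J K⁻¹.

ΔS = -21.4 J/K

ΔS = ∫dQ_rev/T = m c ln(T₂/T₁) = 584 × 0.448 × ln(1410/1530) = -21.4 J/K.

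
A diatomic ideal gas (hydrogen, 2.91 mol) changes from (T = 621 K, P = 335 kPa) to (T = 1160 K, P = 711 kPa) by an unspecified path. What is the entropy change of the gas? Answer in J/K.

ΔS = nC_p ln(T₂/T₁) − nR ln(P₂/P₁), with C_p = 7R/2 = 29.1 J mol⁻¹ K⁻¹ for a diatomic ideal gas.
ΔS = 2.91 × [29.1 × ln(1160/621) − 8.314 × ln(711/335)] = 34.7 J/K.

ΔS = 34.7 J/K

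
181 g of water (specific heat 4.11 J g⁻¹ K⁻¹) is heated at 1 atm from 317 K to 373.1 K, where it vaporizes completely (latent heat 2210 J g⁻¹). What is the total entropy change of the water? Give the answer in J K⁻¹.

ΔS = 1190 J/K

Warming step: ΔS₁ = m c ln(T_tr/T_i) = 181 × 4.11 × ln(373.1/317) = 121.2 J/K.
Phase change: ΔS₂ = +mL/T_tr = 181 × 2210 / 373.1 = 1072 J/K.
ΔS_total = (121.2) + (1072) = 1190 J/K.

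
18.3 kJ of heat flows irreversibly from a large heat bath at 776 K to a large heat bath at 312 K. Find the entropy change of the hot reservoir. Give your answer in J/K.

ΔS_hot = -23.6 J/K

The hot reservoir loses heat Q, so ΔS_hot = −Q/T_H = −18300/776 = -23.6 J/K.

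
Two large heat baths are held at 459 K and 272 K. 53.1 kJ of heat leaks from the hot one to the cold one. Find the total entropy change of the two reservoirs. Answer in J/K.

ΔS_hot = −Q/T_H = −53100/459 = -115.7 J/K and ΔS_cold = +Q/T_C = 53100/272 = 195.2 J/K.
ΔS_total = -115.7 + 195.2 = 79.5 J/K, positive as the second law requires.

ΔS_total = 79.5 J/K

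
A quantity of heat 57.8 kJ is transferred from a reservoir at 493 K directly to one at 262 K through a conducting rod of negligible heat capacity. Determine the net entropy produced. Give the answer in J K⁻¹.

ΔS_hot = −Q/T_H = −57800/493 = -117.2 J/K and ΔS_cold = +Q/T_C = 57800/262 = 220.6 J/K.
ΔS_total = -117.2 + 220.6 = 103 J/K, positive as the second law requires.

ΔS_total = 103 J/K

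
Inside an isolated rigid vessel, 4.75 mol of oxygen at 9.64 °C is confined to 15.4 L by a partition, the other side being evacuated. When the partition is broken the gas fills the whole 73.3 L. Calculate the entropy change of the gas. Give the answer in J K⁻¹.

No heat is exchanged and no work is done, so the ideal-gas temperature stays constant.
Entropy is a state function; using a reversible isothermal path, ΔS_gas = nR ln(V₂/V₁) = 4.75 × 8.314 × ln(73.3/15.4) = 61.6 J/K.

ΔS_gas = 61.6 J/K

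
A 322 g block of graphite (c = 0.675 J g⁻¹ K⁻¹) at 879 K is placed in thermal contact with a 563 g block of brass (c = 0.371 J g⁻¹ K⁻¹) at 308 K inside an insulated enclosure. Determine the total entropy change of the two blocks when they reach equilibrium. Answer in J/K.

Energy balance: T_f = (m₁c₁T₁ + m₂c₂T₂)/(m₁c₁ + m₂c₂) = 599.18 K.
ΔS₁ = m₁c₁ ln(T_f/T₁) = 217.35 × ln(599.18/879) = -83.29 J/K.
ΔS₂ = m₂c₂ ln(T_f/T₂) = 208.873 × ln(599.18/308) = 139 J/K.
ΔS_total = -83.29 + 139 = 55.7 J/K.

ΔS_total = 55.7 J/K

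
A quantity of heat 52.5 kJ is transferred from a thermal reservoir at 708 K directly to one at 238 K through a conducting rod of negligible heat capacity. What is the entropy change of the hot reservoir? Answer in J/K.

The hot reservoir loses heat Q, so ΔS_hot = −Q/T_H = −52500/708 = -74.2 J/K.

ΔS_hot = -74.2 J/K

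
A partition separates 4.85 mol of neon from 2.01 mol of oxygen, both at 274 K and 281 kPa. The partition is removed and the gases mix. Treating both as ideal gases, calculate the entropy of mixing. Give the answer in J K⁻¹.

ΔS_mix = 34.5 J/K

Mole fractions: x_A = 4.85/6.86 = 0.707, x_B = 0.293.
ΔS_mix = −R(n_A ln x_A + n_B ln x_B) = −8.314 × (4.85 ln 0.707 + 2.01 ln 0.293) = 34.5 J/K.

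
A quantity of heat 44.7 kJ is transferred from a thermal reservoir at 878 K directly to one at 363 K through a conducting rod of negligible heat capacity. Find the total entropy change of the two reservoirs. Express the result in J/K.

ΔS_hot = −Q/T_H = −44700/878 = -50.91 J/K and ΔS_cold = +Q/T_C = 44700/363 = 123.1 J/K.
ΔS_total = -50.91 + 123.1 = 72.2 J/K, positive as the second law requires.

ΔS_total = 72.2 J/K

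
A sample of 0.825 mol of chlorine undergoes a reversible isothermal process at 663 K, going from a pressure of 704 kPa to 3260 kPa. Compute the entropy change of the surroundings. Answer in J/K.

ΔS_surr = 10.5 J/K

For an isothermal ideal gas ΔS_gas = nR ln(P₁/P₂) = 0.825 × 8.314 × ln(704/3260) = -10.5 J/K.
The process is reversible, so ΔS_surr = −ΔS_gas = 10.5 J/K and ΔS_universe = 0.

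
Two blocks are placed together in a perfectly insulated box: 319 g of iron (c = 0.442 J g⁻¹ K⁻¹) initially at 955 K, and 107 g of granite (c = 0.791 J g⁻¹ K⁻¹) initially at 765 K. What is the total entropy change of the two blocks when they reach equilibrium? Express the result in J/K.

ΔS_total = 1.28 J/K

Energy balance: T_f = (m₁c₁T₁ + m₂c₂T₂)/(m₁c₁ + m₂c₂) = 883.73 K.
ΔS₁ = m₁c₁ ln(T_f/T₁) = 140.998 × ln(883.73/955) = -10.936 J/K.
ΔS₂ = m₂c₂ ln(T_f/T₂) = 84.637 × ln(883.73/765) = 12.211 J/K.
ΔS_total = -10.936 + 12.211 = 1.28 J/K.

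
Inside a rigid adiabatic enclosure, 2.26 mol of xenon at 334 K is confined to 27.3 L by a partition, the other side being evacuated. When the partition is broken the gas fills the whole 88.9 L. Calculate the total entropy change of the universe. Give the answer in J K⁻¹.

ΔS_universe = 22.2 J/K

No heat is exchanged and no work is done, so the ideal-gas temperature stays constant.
Entropy is a state function; using a reversible isothermal path, ΔS_gas = nR ln(V₂/V₁) = 2.26 × 8.314 × ln(88.9/27.3) = 22.2 J/K.
The insulated surroundings exchange no heat, so ΔS_surr = 0 and ΔS_universe = ΔS_gas.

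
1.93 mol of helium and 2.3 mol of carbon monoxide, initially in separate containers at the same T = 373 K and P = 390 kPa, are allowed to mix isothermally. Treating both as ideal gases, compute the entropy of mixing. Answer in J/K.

ΔS_mix = 24.2 J/K

Mole fractions: x_A = 1.93/4.23 = 0.456, x_B = 0.544.
ΔS_mix = −R(n_A ln x_A + n_B ln x_B) = −8.314 × (1.93 ln 0.456 + 2.3 ln 0.544) = 24.2 J/K.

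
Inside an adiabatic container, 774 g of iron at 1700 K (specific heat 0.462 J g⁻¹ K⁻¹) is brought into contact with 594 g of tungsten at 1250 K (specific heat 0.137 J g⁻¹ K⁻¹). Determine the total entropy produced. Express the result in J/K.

ΔS_total = 2.93 J/K

Energy balance: T_f = (m₁c₁T₁ + m₂c₂T₂)/(m₁c₁ + m₂c₂) = 1616.6 K.
ΔS₁ = m₁c₁ ln(T_f/T₁) = 357.588 × ln(1616.6/1700) = -17.993 J/K.
ΔS₂ = m₂c₂ ln(T_f/T₂) = 81.378 × ln(1616.6/1250) = 20.9277 J/K.
ΔS_total = -17.993 + 20.9277 = 2.93 J/K.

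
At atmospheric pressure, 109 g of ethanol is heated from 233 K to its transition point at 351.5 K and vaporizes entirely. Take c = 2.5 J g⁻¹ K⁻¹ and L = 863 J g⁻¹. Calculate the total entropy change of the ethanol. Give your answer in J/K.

Warming step: ΔS₁ = m c ln(T_tr/T_i) = 109 × 2.5 × ln(351.5/233) = 112 J/K.
Phase change: ΔS₂ = +mL/T_tr = 109 × 863 / 351.5 = 267.6 J/K.
ΔS_total = (112) + (267.6) = 380 J/K.

ΔS = 380 J/K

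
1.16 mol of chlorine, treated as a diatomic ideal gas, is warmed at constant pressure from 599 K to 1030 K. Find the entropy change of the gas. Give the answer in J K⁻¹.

At constant pressure, ΔS = nC_p ln(T₂/T₁) with C_p = 7R/2 = 29.1 J mol⁻¹ K⁻¹.
ΔS = 1.16 × 29.1 × ln(1030/599) = 18.3 J/K.

ΔS = 18.3 J/K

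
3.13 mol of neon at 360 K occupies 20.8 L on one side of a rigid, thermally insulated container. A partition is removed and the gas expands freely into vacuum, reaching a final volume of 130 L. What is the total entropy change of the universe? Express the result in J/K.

For an ideal gas in free expansion Q = 0 and W = 0, so T is unchanged.
Entropy is a state function; using a reversible isothermal path, ΔS_gas = nR ln(V₂/V₁) = 3.13 × 8.314 × ln(130/20.8) = 47.7 J/K.
The insulated surroundings exchange no heat, so ΔS_surr = 0 and ΔS_universe = ΔS_gas.

ΔS_universe = 47.7 J/K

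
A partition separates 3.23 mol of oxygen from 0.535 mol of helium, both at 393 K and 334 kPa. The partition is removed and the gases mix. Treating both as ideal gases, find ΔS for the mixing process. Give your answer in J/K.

ΔS_mix = 12.8 J/K

Mole fractions: x_A = 3.23/3.77 = 0.858, x_B = 0.142.
ΔS_mix = −R(n_A ln x_A + n_B ln x_B) = −8.314 × (3.23 ln 0.858 + 0.535 ln 0.142) = 12.8 J/K.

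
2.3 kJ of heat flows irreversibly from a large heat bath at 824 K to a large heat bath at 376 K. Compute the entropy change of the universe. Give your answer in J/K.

ΔS_hot = −Q/T_H = −2300/824 = -2.791 J/K and ΔS_cold = +Q/T_C = 2300/376 = 6.117 J/K.
ΔS_total = -2.791 + 6.117 = 3.33 J/K, positive as the second law requires.

ΔS_total = 3.33 J/K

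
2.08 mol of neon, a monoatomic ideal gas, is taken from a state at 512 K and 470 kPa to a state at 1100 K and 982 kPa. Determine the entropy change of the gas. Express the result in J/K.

ΔS = 20.3 J/K

ΔS = nC_p ln(T₂/T₁) − nR ln(P₂/P₁), with C_p = 5R/2 = 20.79 J mol⁻¹ K⁻¹ for a monoatomic ideal gas.
ΔS = 2.08 × [20.79 × ln(1100/512) − 8.314 × ln(982/470)] = 20.3 J/K.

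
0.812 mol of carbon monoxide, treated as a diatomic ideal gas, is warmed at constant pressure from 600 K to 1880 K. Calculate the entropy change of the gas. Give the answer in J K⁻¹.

ΔS = 27 J/K

At constant pressure, ΔS = nC_p ln(T₂/T₁) with C_p = 7R/2 = 29.1 J mol⁻¹ K⁻¹.
ΔS = 0.812 × 29.1 × ln(1880/600) = 27 J/K.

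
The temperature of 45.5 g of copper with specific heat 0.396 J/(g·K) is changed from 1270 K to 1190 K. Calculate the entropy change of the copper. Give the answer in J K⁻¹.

ΔS = -1.17 J/K

ΔS = ∫dQ_rev/T = m c ln(T₂/T₁) = 45.5 × 0.396 × ln(1190/1270) = -1.17 J/K.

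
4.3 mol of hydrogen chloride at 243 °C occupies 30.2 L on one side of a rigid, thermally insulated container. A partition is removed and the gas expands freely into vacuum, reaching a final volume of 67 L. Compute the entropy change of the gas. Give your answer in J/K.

ΔS_gas = 28.5 J/K

For an ideal gas in free expansion Q = 0 and W = 0, so T is unchanged.
Entropy is a state function; using a reversible isothermal path, ΔS_gas = nR ln(V₂/V₁) = 4.3 × 8.314 × ln(67/30.2) = 28.5 J/K.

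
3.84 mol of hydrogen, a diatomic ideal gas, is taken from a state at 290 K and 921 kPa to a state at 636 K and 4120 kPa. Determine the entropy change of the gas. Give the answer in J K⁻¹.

ΔS = nC_p ln(T₂/T₁) − nR ln(P₂/P₁), with C_p = 7R/2 = 29.1 J mol⁻¹ K⁻¹ for a diatomic ideal gas.
ΔS = 3.84 × [29.1 × ln(636/290) − 8.314 × ln(4120/921)] = 39.9 J/K.

ΔS = 39.9 J/K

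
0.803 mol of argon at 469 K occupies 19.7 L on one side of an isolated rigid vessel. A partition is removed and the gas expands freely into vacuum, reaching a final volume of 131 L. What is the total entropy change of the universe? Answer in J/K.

ΔS_universe = 12.6 J/K

For an ideal gas in free expansion Q = 0 and W = 0, so T is unchanged.
Entropy is a state function; using a reversible isothermal path, ΔS_gas = nR ln(V₂/V₁) = 0.803 × 8.314 × ln(131/19.7) = 12.6 J/K.
The insulated surroundings exchange no heat, so ΔS_surr = 0 and ΔS_universe = ΔS_gas.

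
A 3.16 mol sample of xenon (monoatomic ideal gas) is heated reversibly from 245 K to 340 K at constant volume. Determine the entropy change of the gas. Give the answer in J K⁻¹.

ΔS = 12.9 J/K

At constant volume, ΔS = nC_V ln(T₂/T₁) with C_V = 3R/2 = 12.47 J mol⁻¹ K⁻¹.
ΔS = 3.16 × 12.47 × ln(340/245) = 12.9 J/K.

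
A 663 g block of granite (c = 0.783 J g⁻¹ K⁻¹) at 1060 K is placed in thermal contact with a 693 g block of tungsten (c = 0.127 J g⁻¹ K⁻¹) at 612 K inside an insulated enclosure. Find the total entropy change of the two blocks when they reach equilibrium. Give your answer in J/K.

Energy balance: T_f = (m₁c₁T₁ + m₂c₂T₂)/(m₁c₁ + m₂c₂) = 995.06 K.
ΔS₁ = m₁c₁ ln(T_f/T₁) = 519.129 × ln(995.06/1060) = -32.82 J/K.
ΔS₂ = m₂c₂ ln(T_f/T₂) = 88.011 × ln(995.06/612) = 42.78 J/K.
ΔS_total = -32.82 + 42.78 = 9.96 J/K.

ΔS_total = 9.96 J/K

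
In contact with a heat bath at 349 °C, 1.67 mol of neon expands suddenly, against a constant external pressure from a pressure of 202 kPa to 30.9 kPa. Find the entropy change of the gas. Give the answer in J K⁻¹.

ΔS_gas = 26.1 J/K

Entropy is a state function, so ΔS_gas depends only on the end states.
For an isothermal ideal gas ΔS_gas = nR ln(P₁/P₂) = 1.67 × 8.314 × ln(202/30.9) = 26.1 J/K.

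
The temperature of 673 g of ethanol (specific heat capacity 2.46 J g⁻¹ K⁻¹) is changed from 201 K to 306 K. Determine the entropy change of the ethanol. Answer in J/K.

ΔS = ∫dQ_rev/T = m c ln(T₂/T₁) = 673 × 2.46 × ln(306/201) = 696 J/K.

ΔS = 696 J/K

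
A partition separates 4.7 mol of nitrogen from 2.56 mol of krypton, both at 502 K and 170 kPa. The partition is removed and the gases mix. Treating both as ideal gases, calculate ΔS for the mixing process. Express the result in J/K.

Mole fractions: x_A = 4.7/7.26 = 0.647, x_B = 0.353.
ΔS_mix = −R(n_A ln x_A + n_B ln x_B) = −8.314 × (4.7 ln 0.647 + 2.56 ln 0.353) = 39.2 J/K.

ΔS_mix = 39.2 J/K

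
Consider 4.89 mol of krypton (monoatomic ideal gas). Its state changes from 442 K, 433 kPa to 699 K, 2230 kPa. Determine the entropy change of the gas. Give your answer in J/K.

ΔS = -20 J/K

ΔS = nC_p ln(T₂/T₁) − nR ln(P₂/P₁), with C_p = 5R/2 = 20.79 J mol⁻¹ K⁻¹ for a monoatomic ideal gas.
ΔS = 4.89 × [20.79 × ln(699/442) − 8.314 × ln(2230/433)] = -20 J/K.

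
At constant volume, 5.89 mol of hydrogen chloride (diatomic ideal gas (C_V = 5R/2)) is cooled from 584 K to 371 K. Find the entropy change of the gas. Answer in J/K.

At constant volume, ΔS = nC_V ln(T₂/T₁) with C_V = 5R/2 = 20.79 J mol⁻¹ K⁻¹.
ΔS = 5.89 × 20.79 × ln(371/584) = -55.5 J/K.

ΔS = -55.5 J/K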